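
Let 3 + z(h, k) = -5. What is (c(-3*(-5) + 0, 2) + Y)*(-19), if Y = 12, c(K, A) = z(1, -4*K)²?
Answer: -1444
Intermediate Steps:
z(h, k) = -8 (z(h, k) = -3 - 5 = -8)
c(K, A) = 64 (c(K, A) = (-8)² = 64)
(c(-3*(-5) + 0, 2) + Y)*(-19) = (64 + 12)*(-19) = 76*(-19) = -1444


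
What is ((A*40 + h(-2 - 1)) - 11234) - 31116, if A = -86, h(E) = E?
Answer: -45793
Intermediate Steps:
((A*40 + h(-2 - 1)) - 11234) - 31116 = ((-86*40 + (-2 - 1)) - 11234) - 31116 = ((-3440 - 3) - 11234) - 31116 = (-3443 - 11234) - 31116 = -14677 - 31116 = -45793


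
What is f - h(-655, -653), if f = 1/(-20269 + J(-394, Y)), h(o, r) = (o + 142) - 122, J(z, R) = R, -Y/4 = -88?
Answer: 12647294/19917 ≈ 635.00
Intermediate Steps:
Y = 352 (Y = -4*(-88) = 352)
h(o, r) = 20 + o (h(o, r) = (142 + o) - 122 = 20 + o)
f = -1/19917 (f = 1/(-20269 + 352) = 1/(-19917) = -1/19917 ≈ -5.0208e-5)
f - h(-655, -653) = -1/19917 - (20 - 655) = -1/19917 - 1*(-635) = -1/19917 + 635 = 12647294/19917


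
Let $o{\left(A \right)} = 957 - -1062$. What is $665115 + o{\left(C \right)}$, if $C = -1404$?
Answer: $667134$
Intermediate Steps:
$o{\left(A \right)} = 2019$ ($o{\left(A \right)} = 957 + 1062 = 2019$)
$665115 + o{\left(C \right)} = 665115 + 2019 = 667134$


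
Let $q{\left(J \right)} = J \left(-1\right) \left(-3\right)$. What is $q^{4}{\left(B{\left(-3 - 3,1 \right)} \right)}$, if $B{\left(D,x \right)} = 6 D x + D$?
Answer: $252047376$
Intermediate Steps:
$B{\left(D,x \right)} = D + 6 D x$ ($B{\left(D,x \right)} = 6 D x + D = D + 6 D x$)
$q{\left(J \right)} = 3 J$ ($q{\left(J \right)} = - J \left(-3\right) = 3 J$)
$q^{4}{\left(B{\left(-3 - 3,1 \right)} \right)} = \left(3 \left(-3 - 3\right) \left(1 + 6 \cdot 1\right)\right)^{4} = \left(3 \left(-3 - 3\right) \left(1 + 6\right)\right)^{4} = \left(3 \left(\left(-6\right) 7\right)\right)^{4} = \left(3 \left(-42\right)\right)^{4} = \left(-126\right)^{4} = 252047376$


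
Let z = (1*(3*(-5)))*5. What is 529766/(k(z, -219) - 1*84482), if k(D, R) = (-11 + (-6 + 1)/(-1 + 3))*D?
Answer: -1059532/166939 ≈ -6.3468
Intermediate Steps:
z = -75 (z = (1*(-15))*5 = -15*5 = -75)
k(D, R) = -27*D/2 (k(D, R) = (-11 - 5/2)*D = -27*D/2)
529766/(k(z, -219) - 1*84482) = 529766/(-27/2*(-75) - 1*84482) = 529766/(2025/2 - 84482) = 529766/(-166939/2) = 529766*(-2/166939) = -1059532/166939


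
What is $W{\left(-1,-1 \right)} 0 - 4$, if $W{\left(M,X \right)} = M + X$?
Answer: $-4$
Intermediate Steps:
$W{\left(-1,-1 \right)} 0 - 4 = \left(-1 - 1\right) 0 - 4 = \left(-2\right) 0 - 4 = 0 - 4 = -4$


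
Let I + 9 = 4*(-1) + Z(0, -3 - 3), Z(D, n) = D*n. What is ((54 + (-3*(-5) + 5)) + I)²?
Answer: 3721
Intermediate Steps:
I = -13 (I = -9 + (4*(-1) + 0*(-3 - 3)) = -9 + (-4 + 0*(-6)) = -9 + (-4 + 0) = -9 - 4 = -13)
((54 + (-3*(-5) + 5)) + I)² = ((54 + (-3*(-5) + 5)) - 13)² = ((54 + (15 + 5)) - 13)² = ((54 + 20) - 13)² = (74 - 13)² = 61² = 3721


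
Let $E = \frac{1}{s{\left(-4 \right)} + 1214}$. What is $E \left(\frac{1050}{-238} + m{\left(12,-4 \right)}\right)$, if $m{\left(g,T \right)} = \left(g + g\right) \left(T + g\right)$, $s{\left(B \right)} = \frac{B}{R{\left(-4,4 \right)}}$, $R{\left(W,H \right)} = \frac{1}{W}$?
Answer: $\frac{1063}{6970} \approx 0.15251$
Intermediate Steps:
$s{\left(B \right)} = - 4 B$ ($s{\left(B \right)} = \frac{B}{\frac{1}{-4}} = \frac{B}{- \frac{1}{4}} = B \left(-4\right) = - 4 B$)
$m{\left(g,T \right)} = 2 g \left(T + g\right)$
$E = \frac{1}{1230}$ ($E = \frac{1}{\left(-4\right) \left(-4\right) + 1214} = \frac{1}{16 + 1214} = \frac{1}{1230} \approx 0.00081301$)
$E \left(\frac{1050}{-238} + m{\left(12,-4 \right)}\right) = \frac{\frac{1050}{-238} + 2 \cdot 12 \left(-4 + 12\right)}{1230} = \frac{1050 \left(- \frac{1}{238}\right) + 2 \cdot 12 \cdot 8}{1230} = \frac{- \frac{75}{17} + 192}{1230} = \frac{1}{1230} \cdot \frac{3189}{17} = \frac{1063}{6970}$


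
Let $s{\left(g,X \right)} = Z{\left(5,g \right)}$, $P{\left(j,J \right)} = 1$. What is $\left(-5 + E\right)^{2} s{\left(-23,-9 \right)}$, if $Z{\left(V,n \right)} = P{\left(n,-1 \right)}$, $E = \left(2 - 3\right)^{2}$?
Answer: $16$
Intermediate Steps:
$E = 1$ ($E = \left(-1\right)^{2} = 1$)
$Z{\left(V,n \right)} = 1$
$s{\left(g,X \right)} = 1$
$\left(-5 + E\right)^{2} s{\left(-23,-9 \right)} = \left(-5 + 1\right)^{2} \cdot 1 = \left(-4\right)^{2} \cdot 1 = 16 \cdot 1 = 16$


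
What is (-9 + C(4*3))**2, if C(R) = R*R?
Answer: 18225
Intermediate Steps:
C(R) = R**2
(-9 + C(4*3))**2 = (-9 + (4*3)**2)**2 = (-9 + 12**2)**2 = (-9 + 144)**2 = 135**2 = 18225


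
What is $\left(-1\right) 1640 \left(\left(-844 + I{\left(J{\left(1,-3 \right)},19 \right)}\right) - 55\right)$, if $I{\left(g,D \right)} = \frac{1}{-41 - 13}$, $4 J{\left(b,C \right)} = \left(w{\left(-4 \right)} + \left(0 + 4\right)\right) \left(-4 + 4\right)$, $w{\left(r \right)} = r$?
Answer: $\frac{39808540}{27} \approx 1.4744 \cdot 10^{6}$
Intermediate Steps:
$J{\left(b,C \right)} = 0$ ($J{\left(b,C \right)} = \frac{\left(-4 + \left(0 + 4\right)\right) \left(-4 + 4\right)}{4} = \frac{\left(-4 + 4\right) 0}{4} = \frac{0 \cdot 0}{4} = \frac{1}{4} \cdot 0 = 0$)
$I{\left(g,D \right)} = - \frac{1}{54}$ ($I{\left(g,D \right)} = \frac{1}{-54} = - \frac{1}{54}$)
$\left(-1\right) 1640 \left(\left(-844 + I{\left(J{\left(1,-3 \right)},19 \right)}\right) - 55\right) = \left(-1\right) 1640 \left(\left(-844 - \frac{1}{54}\right) - 55\right) = - 1640 \left(- \frac{45577}{54} - 55\right) = \left(-1640\right) \left(- \frac{48547}{54}\right) = \frac{39808540}{27}$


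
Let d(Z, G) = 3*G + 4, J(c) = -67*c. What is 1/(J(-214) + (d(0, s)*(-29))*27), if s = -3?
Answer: 1/18253 ≈ 5.4786e-5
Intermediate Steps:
d(Z, G) = 4 + 3*G
1/(J(-214) + (d(0, s)*(-29))*27) = 1/(-67*(-214) + ((4 + 3*(-3))*(-29))*27) = 1/(14338 + ((4 - 9)*(-29))*27) = 1/(14338 - 5*(-29)*27) = 1/(14338 + 145*27) = 1/(14338 + 3915) = 1/18253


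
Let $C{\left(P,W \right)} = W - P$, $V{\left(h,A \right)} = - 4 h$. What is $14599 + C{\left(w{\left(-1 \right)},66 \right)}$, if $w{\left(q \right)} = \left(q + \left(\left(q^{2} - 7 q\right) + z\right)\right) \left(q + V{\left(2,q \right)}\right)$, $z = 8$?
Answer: $14800$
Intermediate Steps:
$w{\left(q \right)} = \left(-8 + q\right) \left(8 + q^{2} - 6 q\right)$ ($w{\left(q \right)} = \left(q + \left(\left(q^{2} - 7 q\right) + 8\right)\right) \left(q - 8\right) = \left(q + \left(8 + q^{2} - 7 q\right)\right) \left(q - 8\right) = \left(8 + q^{2} - 6 q\right) \left(-8 + q\right) = \left(-8 + q\right) \left(8 + q^{2} - 6 q\right)$)
$14599 + C{\left(w{\left(-1 \right)},66 \right)} = 14599 - \left(-131 - 56 - 14\right) = 14599 + \left(66 - \left(-64 - 1 - 14 - 56\right)\right) = 14599 + \left(66 - -135\right) = 14599 + \left(66 + 135\right) = 14599 + 201 = 14800$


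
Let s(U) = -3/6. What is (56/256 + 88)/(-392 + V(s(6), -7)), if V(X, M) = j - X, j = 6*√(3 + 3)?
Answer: -81867/362800 - 941*√6/272100 ≈ -0.23412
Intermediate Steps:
s(U) = -½ (s(U) = -3*⅙ = -½)
j = 6*√6 ≈ 14.697
V(X, M) = -X + 6*√6 (V(X, M) = 6*√6 - X = -X + 6*√6)
(56/256 + 88)/(-392 + V(s(6), -7)) = (56/256 + 88)/(-392 + (-1*(-½) + 6*√6)) = (56*(1/256) + 88)/(-392 + (½ + 6*√6)) = (7/32 + 88)/(-783/2 + 6*√6) = 2823/(32*(-783/2 + 6*√6))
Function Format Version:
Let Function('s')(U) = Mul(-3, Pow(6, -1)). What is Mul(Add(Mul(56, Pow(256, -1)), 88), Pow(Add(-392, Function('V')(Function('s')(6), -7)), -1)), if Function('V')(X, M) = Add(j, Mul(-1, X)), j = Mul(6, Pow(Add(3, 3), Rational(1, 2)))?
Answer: Add(Rational(-81867, 362800), Mul(Rational(-941, 272100), Pow(6, Rational(1, 2)))) ≈ -0.23412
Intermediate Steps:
Function('s')(U) = Rational(-1, 2) (Function('s')(U) = Mul(-3, Rational(1, 6)) = Rational(-1, 2))
j = Mul(6, Pow(6, Rational(1, 2))) ≈ 14.697
Function('V')(X, M) = Add(Mul(-1, X), Mul(6, Pow(6, Rational(1, 2)))) (Function('V')(X, M) = Add(Mul(6, Pow(6, Rational(1, 2))), Mul(-1, X)) = Add(Mul(-1, X), Mul(6, Pow(6, Rational(1, 2)))))
Mul(Add(Mul(56, Pow(256, -1)), 88), Pow(Add(-392, Function('V')(Function('s')(6), -7)), -1)) = Mul(Add(Mul(56, Pow(256, -1)), 88), Pow(Add(-392, Add(Mul(-1, Rational(-1, 2)), Mul(6, Pow(6, Rational(1, 2))))), -1)) = Mul(Add(Mul(56, Rational(1, 256)), 88), Pow(Add(-392, Add(Rational(1, 2), Mul(6, Pow(6, Rational(1, 2))))), -1)) = Mul(Add(Rational(7, 32), 88), Pow(Add(Rational(-783, 2), Mul(6, Pow(6, Rational(1, 2)))), -1)) = Mul(Rational(2823, 32), Pow(Add(Rational(-783, 2), Mul(6, Pow(6, Rational(1, 2)))), -1))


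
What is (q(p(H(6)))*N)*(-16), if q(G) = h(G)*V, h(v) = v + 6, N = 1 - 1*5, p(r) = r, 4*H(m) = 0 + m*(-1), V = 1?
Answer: 288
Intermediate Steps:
H(m) = -m/4 (H(m) = (0 + m*(-1))/4 = (0 - m)/4 = (-m)/4 = -m/4)
N = -4 (N = 1 - 5 = -4)
h(v) = 6 + v
q(G) = 6 + G (q(G) = (6 + G)*1 = 6 + G)
(q(p(H(6)))*N)*(-16) = ((6 - ¼*6)*(-4))*(-16) = ((6 - 3/2)*(-4))*(-16) = ((9/2)*(-4))*(-16) = -18*(-16) = 288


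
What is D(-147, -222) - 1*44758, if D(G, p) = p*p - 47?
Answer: 4479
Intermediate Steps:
D(G, p) = -47 + p**2 (D(G, p) = p**2 - 47 = -47 + p**2)
D(-147, -222) - 1*44758 = (-47 + (-222)**2) - 1*44758 = (-47 + 49284) - 44758 = 49237 - 44758 = 4479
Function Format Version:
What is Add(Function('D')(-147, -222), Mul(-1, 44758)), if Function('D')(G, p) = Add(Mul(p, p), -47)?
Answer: 4479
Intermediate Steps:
Function('D')(G, p) = Add(-47, Pow(p, 2)) (Function('D')(G, p) = Add(Pow(p, 2), -47) = Add(-47, Pow(p, 2)))
Add(Function('D')(-147, -222), Mul(-1, 44758)) = Add(Add(-47, Pow(-222, 2)), Mul(-1, 44758)) = Add(Add(-47, 49284), -44758) = Add(49237, -44758) = 4479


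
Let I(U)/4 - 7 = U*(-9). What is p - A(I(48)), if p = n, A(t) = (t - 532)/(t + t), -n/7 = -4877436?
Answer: 14510371821/425 ≈ 3.4142e+7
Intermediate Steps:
n = 34142052 (n = -7*(-4877436) = 34142052)
I(U) = 28 - 36*U (I(U) = 28 + 4*(U*(-9)) = 28 + 4*(-9*U) = 28 - 36*U)
A(t) = (-532 + t)/(2*t) (A(t) = (-532 + t)/((2*t)) = (-532 + t)*(1/(2*t)) = (-532 + t)/(2*t))
p = 34142052
p - A(I(48)) = 34142052 - (-532 + (28 - 36*48))/(2*(28 - 36*48)) = 34142052 - (-532 + (28 - 1728))/(2*(28 - 1728)) = 34142052 - (-532 - 1700)/(2*(-1700)) = 34142052 - (-1)*(-2232)/(2*1700) = 34142052 - 1*279/425 = 34142052 - 279/425 = 14510371821/425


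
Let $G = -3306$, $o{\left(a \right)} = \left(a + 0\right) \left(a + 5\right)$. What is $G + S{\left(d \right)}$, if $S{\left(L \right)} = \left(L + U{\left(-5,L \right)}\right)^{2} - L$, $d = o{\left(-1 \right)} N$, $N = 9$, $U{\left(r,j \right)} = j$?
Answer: $1914$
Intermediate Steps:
$o{\left(a \right)} = a \left(5 + a\right)$
$d = -36$ ($d = - (5 - 1) 9 = \left(-1\right) 4 \cdot 9 = \left(-4\right) 9 = -36$)
$S{\left(L \right)} = - L + 4 L^{2}$ ($S{\left(L \right)} = \left(L + L\right)^{2} - L = \left(2 L\right)^{2} - L = 4 L^{2} - L = - L + 4 L^{2}$)
$G + S{\left(d \right)} = -3306 - 36 \left(-1 + 4 \left(-36\right)\right) = -3306 - 36 \left(-1 - 144\right) = -3306 - -5220 = -3306 + 5220 = 1914$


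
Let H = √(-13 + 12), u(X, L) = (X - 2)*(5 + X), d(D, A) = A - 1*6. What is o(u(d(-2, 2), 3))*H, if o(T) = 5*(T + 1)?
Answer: -25*I ≈ -25.0*I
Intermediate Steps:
d(D, A) = -6 + A (d(D, A) = A - 6 = -6 + A)
u(X, L) = (-2 + X)*(5 + X)
o(T) = 5 + 5*T (o(T) = 5*(1 + T) = 5 + 5*T)
H = I (H = √(-1) = I ≈ 1.0*I)
o(u(d(-2, 2), 3))*H = (5 + 5*(-10 + (-6 + 2)² + 3*(-6 + 2)))*I = (5 + 5*(-10 + (-4)² + 3*(-4)))*I = (5 + 5*(-10 + 16 - 12))*I = (5 + 5*(-6))*I = (5 - 30)*I = -25*I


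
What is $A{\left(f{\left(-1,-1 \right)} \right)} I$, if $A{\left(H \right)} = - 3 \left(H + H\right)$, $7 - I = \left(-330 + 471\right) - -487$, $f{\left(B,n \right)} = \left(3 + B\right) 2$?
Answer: $14904$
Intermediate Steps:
$f{\left(B,n \right)} = 6 + 2 B$
$I = -621$ ($I = 7 - \left(\left(-330 + 471\right) - -487\right) = 7 - \left(141 + 487\right) = 7 - 628 = -621$)
$A{\left(H \right)} = - 6 H$ ($A{\left(H \right)} = - 3 \cdot 2 H = - 6 H$)
$A{\left(f{\left(-1,-1 \right)} \right)} I = - 6 \left(6 + 2 \left(-1\right)\right) \left(-621\right) = - 6 \left(6 - 2\right) \left(-621\right) = \left(-6\right) 4 \left(-621\right) = \left(-24\right) \left(-621\right) = 14904$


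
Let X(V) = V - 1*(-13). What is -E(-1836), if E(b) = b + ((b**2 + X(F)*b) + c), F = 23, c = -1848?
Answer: -3301116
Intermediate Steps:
X(V) = 13 + V (X(V) = V + 13 = 13 + V)
E(b) = -1848 + b**2 + 37*b (E(b) = b + ((b**2 + (13 + 23)*b) - 1848) = b + ((b**2 + 36*b) - 1848) = b + (-1848 + b**2 + 36*b) = -1848 + b**2 + 37*b)
-E(-1836) = -(-1848 + (-1836)**2 + 37*(-1836)) = -(-1848 + 3370896 - 67932) = -1*3301116 = -3301116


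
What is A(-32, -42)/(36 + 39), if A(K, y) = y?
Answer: -14/25 ≈ -0.56000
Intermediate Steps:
A(-32, -42)/(36 + 39) = -42/(36 + 39) = -42/75 = -42*1/75 = -14/25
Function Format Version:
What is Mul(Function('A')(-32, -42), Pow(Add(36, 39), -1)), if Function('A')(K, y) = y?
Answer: Rational(-14, 25) ≈ -0.56000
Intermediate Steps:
Mul(Function('A')(-32, -42), Pow(Add(36, 39), -1)) = Mul(-42, Pow(Add(36, 39), -1)) = Mul(-42, Pow(75, -1)) = Mul(-42, Rational(1, 75)) = Rational(-14, 25)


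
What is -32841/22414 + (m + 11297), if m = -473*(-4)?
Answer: 295585405/22414 ≈ 13188.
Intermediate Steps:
m = 1892
-32841/22414 + (m + 11297) = -32841/22414 + (1892 + 11297) = -32841*1/22414 + 13189 = -32841/22414 + 13189 = 295585405/22414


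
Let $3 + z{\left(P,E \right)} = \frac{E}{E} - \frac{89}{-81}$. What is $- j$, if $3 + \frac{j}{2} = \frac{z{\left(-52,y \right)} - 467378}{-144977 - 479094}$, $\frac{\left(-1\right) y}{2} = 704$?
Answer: $\frac{227583124}{50549751} \approx 4.5022$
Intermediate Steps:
$y = -1408$ ($y = \left(-2\right) 704 = -1408$)
$z{\left(P,E \right)} = - \frac{73}{81}$ ($z{\left(P,E \right)} = -3 + \left(\frac{E}{E} - \frac{89}{-81}\right) = -3 + \left(1 - - \frac{89}{81}\right) = -3 + \left(1 + \frac{89}{81}\right) = -3 + \frac{170}{81} = - \frac{73}{81}$)
$j = - \frac{227583124}{50549751}$ ($j = -6 + 2 \frac{- \frac{73}{81} - 467378}{-144977 - 479094} = -6 + 2 \left(- \frac{37857691}{81 \left(-624071\right)}\right) = -6 + 2 \left(\left(- \frac{37857691}{81}\right) \left(- \frac{1}{624071}\right)\right) = -6 + 2 \cdot \frac{37857691}{50549751} = -6 + \frac{75715382}{50549751} = - \frac{227583124}{50549751} \approx -4.5022$)
$- j = \left(-1\right) \left(- \frac{227583124}{50549751}\right) = \frac{227583124}{50549751}$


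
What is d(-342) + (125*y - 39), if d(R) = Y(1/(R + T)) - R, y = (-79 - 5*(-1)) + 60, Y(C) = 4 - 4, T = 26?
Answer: -1447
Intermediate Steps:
Y(C) = 0
y = -14 (y = (-79 + 5) + 60 = -74 + 60 = -14)
d(R) = -R (d(R) = 0 - R = -R)
d(-342) + (125*y - 39) = -1*(-342) + (125*(-14) - 39) = 342 + (-1750 - 39) = 342 - 1789 = -1447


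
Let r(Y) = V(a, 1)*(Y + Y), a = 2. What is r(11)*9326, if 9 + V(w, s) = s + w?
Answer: -1231032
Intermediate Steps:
V(w, s) = -9 + s + w (V(w, s) = -9 + (s + w) = -9 + s + w)
r(Y) = -12*Y (r(Y) = (-9 + 1 + 2)*(Y + Y) = -12*Y)
r(11)*9326 = -12*11*9326 = -132*9326 = -1231032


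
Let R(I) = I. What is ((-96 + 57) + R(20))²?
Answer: 361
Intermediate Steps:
((-96 + 57) + R(20))² = ((-96 + 57) + 20)² = (-39 + 20)² = (-19)² = 361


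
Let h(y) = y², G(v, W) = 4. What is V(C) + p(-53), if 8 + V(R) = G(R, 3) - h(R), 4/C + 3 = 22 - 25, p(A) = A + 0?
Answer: -517/9 ≈ -57.444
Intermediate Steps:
p(A) = A
C = -⅔ (C = 4/(-3 + (22 - 25)) = 4/(-3 - 3) = 4/(-6) = 4*(-⅙) = -⅔ ≈ -0.66667)
V(R) = -4 - R² (V(R) = -8 + (4 - R²) = -4 - R²)
V(C) + p(-53) = (-4 - (-⅔)²) - 53 = (-4 - 1*4/9) - 53 = (-4 - 4/9) - 53 = -40/9 - 53 = -517/9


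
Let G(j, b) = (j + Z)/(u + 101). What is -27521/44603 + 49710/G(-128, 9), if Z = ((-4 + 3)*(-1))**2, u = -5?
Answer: -224295203/5969 ≈ -37577.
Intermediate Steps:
Z = 1 (Z = (-1*(-1))**2 = 1**2 = 1)
G(j, b) = 1/96 + j/96 (G(j, b) = (j + 1)/(-5 + 101) = (1 + j)/96 = (1 + j)*(1/96) = 1/96 + j/96)
-27521/44603 + 49710/G(-128, 9) = -27521/44603 + 49710/(1/96 + (1/96)*(-128)) = -27521*1/44603 + 49710/(1/96 - 4/3) = -29/47 + 49710/(-127/96) = -29/47 + 49710*(-96/127) = -29/47 - 4772160/127 = -224295203/5969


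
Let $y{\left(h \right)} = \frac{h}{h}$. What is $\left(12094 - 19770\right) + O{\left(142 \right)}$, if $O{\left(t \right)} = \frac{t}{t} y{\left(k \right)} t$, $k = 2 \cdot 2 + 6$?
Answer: $-7534$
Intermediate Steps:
$k = 10$ ($k = 4 + 6 = 10$)
$y{\left(h \right)} = 1$
$O{\left(t \right)} = t$ ($O{\left(t \right)} = \frac{t}{t} 1 t = 1 \cdot 1 t = 1 t = t$)
$\left(12094 - 19770\right) + O{\left(142 \right)} = \left(12094 - 19770\right) + 142 = -7676 + 142 = -7534$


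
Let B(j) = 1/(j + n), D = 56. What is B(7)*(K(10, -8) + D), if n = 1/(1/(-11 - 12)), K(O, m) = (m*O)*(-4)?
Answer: -47/2 ≈ -23.500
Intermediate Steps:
K(O, m) = -4*O*m (K(O, m) = (O*m)*(-4) = -4*O*m)
n = -23 (n = 1/(1/(-23)) = 1/(-1/23) = -23)
B(j) = 1/(-23 + j) (B(j) = 1/(j - 23) = 1/(-23 + j))
B(7)*(K(10, -8) + D) = (-4*10*(-8) + 56)/(-23 + 7) = (320 + 56)/(-16) = -1/16*376 = -47/2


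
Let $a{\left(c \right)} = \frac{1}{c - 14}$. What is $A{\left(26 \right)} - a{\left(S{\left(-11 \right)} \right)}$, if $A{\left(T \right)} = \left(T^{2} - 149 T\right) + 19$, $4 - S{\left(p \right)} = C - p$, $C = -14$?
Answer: $- \frac{22252}{7} \approx -3178.9$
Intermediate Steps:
$S{\left(p \right)} = 18 + p$ ($S{\left(p \right)} = 4 - \left(-14 - p\right) = 4 + \left(14 + p\right) = 18 + p$)
$A{\left(T \right)} = 19 + T^{2} - 149 T$
$a{\left(c \right)} = \frac{1}{-14 + c}$
$A{\left(26 \right)} - a{\left(S{\left(-11 \right)} \right)} = \left(19 + 26^{2} - 3874\right) - \frac{1}{-14 + \left(18 - 11\right)} = \left(19 + 676 - 3874\right) - \frac{1}{-14 + 7} = -3179 - \frac{1}{-7} = -3179 - - \frac{1}{7} = -3179 + \frac{1}{7} = - \frac{22252}{7}$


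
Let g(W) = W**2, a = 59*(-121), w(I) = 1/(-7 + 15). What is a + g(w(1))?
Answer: -456895/64 ≈ -7139.0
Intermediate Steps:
w(I) = 1/8
a = -7139
a + g(w(1)) = -7139 + (1/8)**2 = -7139 + 1/64 = -456895/64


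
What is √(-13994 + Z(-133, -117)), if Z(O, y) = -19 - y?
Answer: 6*I*√386 ≈ 117.88*I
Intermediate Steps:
√(-13994 + Z(-133, -117)) = √(-13994 + (-19 - 1*(-117))) = √(-13994 + (-19 + 117)) = √(-13994 + 98) = √(-13896) = 6*I*√386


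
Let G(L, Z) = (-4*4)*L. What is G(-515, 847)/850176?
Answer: 515/53136 ≈ 0.0096921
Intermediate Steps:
G(L, Z) = -16*L
G(-515, 847)/850176 = -16*(-515)/850176 = 8240*(1/850176) = 515/53136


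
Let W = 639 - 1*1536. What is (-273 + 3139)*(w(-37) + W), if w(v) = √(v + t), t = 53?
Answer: -2559338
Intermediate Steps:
w(v) = √(53 + v) (w(v) = √(v + 53) = √(53 + v))
W = -897 (W = 639 - 1536 = -897)
(-273 + 3139)*(w(-37) + W) = (-273 + 3139)*(√(53 - 37) - 897) = 2866*(√16 - 897) = 2866*(4 - 897) = 2866*(-893) = -2559338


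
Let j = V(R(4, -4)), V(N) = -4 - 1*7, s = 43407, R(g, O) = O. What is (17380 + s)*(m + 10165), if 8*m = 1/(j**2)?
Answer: 598127120427/968 ≈ 6.1790e+8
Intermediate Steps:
V(N) = -11 (V(N) = -4 - 7 = -11)
j = -11
m = 1/968 (m = 1/(8*((-11)**2)) = (1/8)/121 = (1/8)*(1/121) = 1/968 ≈ 0.0010331)
(17380 + s)*(m + 10165) = (17380 + 43407)*(1/968 + 10165) = 60787*(9839721/968) = 598127120427/968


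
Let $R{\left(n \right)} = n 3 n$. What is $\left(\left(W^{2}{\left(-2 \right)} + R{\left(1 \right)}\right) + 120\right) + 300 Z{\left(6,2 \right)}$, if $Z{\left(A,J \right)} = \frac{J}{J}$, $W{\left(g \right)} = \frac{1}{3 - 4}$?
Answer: $424$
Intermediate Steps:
$W{\left(g \right)} = -1$ ($W{\left(g \right)} = \frac{1}{-1} = -1$)
$R{\left(n \right)} = 3 n^{2}$ ($R{\left(n \right)} = 3 n n = 3 n^{2}$)
$Z{\left(A,J \right)} = 1$
$\left(\left(W^{2}{\left(-2 \right)} + R{\left(1 \right)}\right) + 120\right) + 300 Z{\left(6,2 \right)} = \left(\left(\left(-1\right)^{2} + 3 \cdot 1^{2}\right) + 120\right) + 300 \cdot 1 = \left(\left(1 + 3 \cdot 1\right) + 120\right) + 300 = \left(\left(1 + 3\right) + 120\right) + 300 = \left(4 + 120\right) + 300 = 124 + 300 = 424$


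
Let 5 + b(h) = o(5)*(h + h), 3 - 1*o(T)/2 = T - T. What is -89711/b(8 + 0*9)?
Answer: -89711/91 ≈ -985.83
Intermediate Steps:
o(T) = 6 (o(T) = 6 - 2*(T - T) = 6 - 2*0 = 6 + 0 = 6)
b(h) = -5 + 12*h (b(h) = -5 + 6*(h + h) = -5 + 6*(2*h) = -5 + 12*h)
-89711/b(8 + 0*9) = -89711/(-5 + 12*(8 + 0*9)) = -89711/(-5 + 12*(8 + 0)) = -89711/(-5 + 12*8) = -89711/(-5 + 96) = -89711/91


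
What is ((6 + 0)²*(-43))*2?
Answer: -3096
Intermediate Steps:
((6 + 0)²*(-43))*2 = (6²*(-43))*2 = (36*(-43))*2 = -1548*2 = -3096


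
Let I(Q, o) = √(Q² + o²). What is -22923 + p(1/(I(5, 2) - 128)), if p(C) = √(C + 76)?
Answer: -22923 + √(9727 - 76*√29)/√(128 - √29) ≈ -22914.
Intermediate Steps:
p(C) = √(76 + C)
-22923 + p(1/(I(5, 2) - 128)) = -22923 + √(76 + 1/(√(5² + 2²) - 128)) = -22923 + √(76 + 1/(√(25 + 4) - 128)) = -22923 + √(76 + 1/(√29 - 128)) = -22923 + √(76 + 1/(-128 + √29))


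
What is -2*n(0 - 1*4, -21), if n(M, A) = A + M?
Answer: 50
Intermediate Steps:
-2*n(0 - 1*4, -21) = -2*(-21 + (0 - 1*4)) = -2*(-21 + (0 - 4)) = -2*(-21 - 4) = -2*(-25) = 50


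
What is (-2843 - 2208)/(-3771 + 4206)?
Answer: -5051/435 ≈ -11.611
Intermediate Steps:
(-2843 - 2208)/(-3771 + 4206) = -5051/435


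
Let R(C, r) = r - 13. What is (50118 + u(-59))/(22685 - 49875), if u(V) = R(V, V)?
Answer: -25023/13595 ≈ -1.8406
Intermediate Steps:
R(C, r) = -13 + r
u(V) = -13 + V
(50118 + u(-59))/(22685 - 49875) = (50118 + (-13 - 59))/(22685 - 49875) = (50118 - 72)/(-27190) = 50046*(-1/27190) = -25023/13595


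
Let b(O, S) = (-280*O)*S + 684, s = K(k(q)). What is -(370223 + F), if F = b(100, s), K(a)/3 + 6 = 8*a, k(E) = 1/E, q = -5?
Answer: -1009307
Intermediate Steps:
K(a) = -18 + 24*a (K(a) = -18 + 3*(8*a) = -18 + 24*a)
s = -114/5 (s = -18 + 24/(-5) = -18 + 24*(-⅕) = -18 - 24/5 = -114/5 ≈ -22.800)
b(O, S) = 684 - 280*O*S (b(O, S) = -280*O*S + 684 = 684 - 280*O*S)
F = 639084 (F = 684 - 280*100*(-114/5) = 684 + 638400 = 639084)
-(370223 + F) = -(370223 + 639084) = -1*1009307 = -1009307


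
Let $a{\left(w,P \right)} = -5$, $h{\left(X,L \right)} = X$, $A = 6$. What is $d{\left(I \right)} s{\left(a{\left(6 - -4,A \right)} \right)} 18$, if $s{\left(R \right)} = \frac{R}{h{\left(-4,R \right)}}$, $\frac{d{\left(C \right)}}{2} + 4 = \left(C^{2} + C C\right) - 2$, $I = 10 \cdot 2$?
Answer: $35730$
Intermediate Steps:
$I = 20$
$d{\left(C \right)} = -12 + 4 C^{2}$ ($d{\left(C \right)} = -8 + 2 \left(\left(C^{2} + C C\right) - 2\right) = -8 + 2 \left(\left(C^{2} + C^{2}\right) - 2\right) = -8 + 2 \left(2 C^{2} - 2\right) = -8 + 2 \left(-2 + 2 C^{2}\right) = -8 + \left(-4 + 4 C^{2}\right) = -12 + 4 C^{2}$)
$s{\left(R \right)} = - \frac{R}{4}$ ($s{\left(R \right)} = \frac{R}{-4} = R \left(- \frac{1}{4}\right) = - \frac{R}{4}$)
$d{\left(I \right)} s{\left(a{\left(6 - -4,A \right)} \right)} 18 = \left(-12 + 4 \cdot 20^{2}\right) \left(\left(- \frac{1}{4}\right) \left(-5\right)\right) 18 = \left(-12 + 4 \cdot 400\right) \frac{5}{4} \cdot 18 = \left(-12 + 1600\right) \frac{5}{4} \cdot 18 = 1588 \cdot \frac{5}{4} \cdot 18 = 1985 \cdot 18 = 35730$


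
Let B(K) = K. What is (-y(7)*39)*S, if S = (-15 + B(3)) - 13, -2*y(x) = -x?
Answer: 6825/2 ≈ 3412.5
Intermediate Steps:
y(x) = x/2 (y(x) = -(-1)*x/2 = x/2)
S = -25 (S = (-15 + 3) - 13 = -12 - 13 = -25)
(-y(7)*39)*S = (-7/2*39)*(-25) = (-1*7/2*39)*(-25) = -7/2*39*(-25) = -273/2*(-25) = 6825/2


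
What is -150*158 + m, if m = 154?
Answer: -23546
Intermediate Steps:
-150*158 + m = -150*158 + 154 = -23700 + 154 = -23546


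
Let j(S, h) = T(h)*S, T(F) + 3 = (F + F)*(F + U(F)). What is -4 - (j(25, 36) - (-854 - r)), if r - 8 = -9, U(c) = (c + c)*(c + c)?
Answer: -9396782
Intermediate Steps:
U(c) = 4*c² (U(c) = (2*c)*(2*c) = 4*c²)
T(F) = -3 + 2*F*(F + 4*F²) (T(F) = -3 + (F + F)*(F + 4*F²) = -3 + (2*F)*(F + 4*F²) = -3 + 2*F*(F + 4*F²))
r = -1 (r = 8 - 9 = -1)
j(S, h) = S*(-3 + 2*h² + 8*h³) (j(S, h) = (-3 + 2*h² + 8*h³)*S = S*(-3 + 2*h² + 8*h³))
-4 - (j(25, 36) - (-854 - r)) = -4 - (25*(-3 + 2*36² + 8*36³) - (-854 - 1*(-1))) = -4 - (25*(-3 + 2*1296 + 8*46656) - (-854 + 1)) = -4 - (25*(-3 + 2592 + 373248) - 1*(-853)) = -4 - (25*375837 + 853) = -4 - (9395925 + 853) = -4 - 1*9396778 = -4 - 9396778 = -9396782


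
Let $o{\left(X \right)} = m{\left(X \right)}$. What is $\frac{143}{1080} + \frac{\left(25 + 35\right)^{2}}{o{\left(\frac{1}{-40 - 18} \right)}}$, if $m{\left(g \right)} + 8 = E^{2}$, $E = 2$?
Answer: $- \frac{971857}{1080} \approx -899.87$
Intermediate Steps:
$m{\left(g \right)} = -4$ ($m{\left(g \right)} = -8 + 2^{2} = -8 + 4 = -4$)
$o{\left(X \right)} = -4$
$\frac{143}{1080} + \frac{\left(25 + 35\right)^{2}}{o{\left(\frac{1}{-40 - 18} \right)}} = \frac{143}{1080} + \frac{\left(25 + 35\right)^{2}}{-4} = 143 \cdot \frac{1}{1080} + 60^{2} \left(- \frac{1}{4}\right) = \frac{143}{1080} + 3600 \left(- \frac{1}{4}\right) = \frac{143}{1080} - 900 = - \frac{971857}{1080}$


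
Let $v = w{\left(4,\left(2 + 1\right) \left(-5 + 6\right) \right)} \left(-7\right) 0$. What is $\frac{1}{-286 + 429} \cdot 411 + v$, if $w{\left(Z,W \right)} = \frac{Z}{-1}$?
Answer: $\frac{411}{143} \approx 2.8741$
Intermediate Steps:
$w{\left(Z,W \right)} = - Z$ ($w{\left(Z,W \right)} = Z \left(-1\right) = - Z$)
$v = 0$ ($v = \left(-1\right) 4 \left(-7\right) 0 = \left(-4\right) \left(-7\right) 0 = 28 \cdot 0 = 0$)
$\frac{1}{-286 + 429} \cdot 411 + v = \frac{1}{-286 + 429} \cdot 411 + 0 = \frac{1}{143} \cdot 411 + 0 = \frac{411}{143} + 0 = \frac{411}{143}$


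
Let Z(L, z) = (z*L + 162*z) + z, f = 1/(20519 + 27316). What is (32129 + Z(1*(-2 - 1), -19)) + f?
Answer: 1391472316/47835 ≈ 29089.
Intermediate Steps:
f = 1/47835 ≈ 2.0905e-5
Z(L, z) = 163*z + L*z (Z(L, z) = (L*z + 162*z) + z = (162*z + L*z) + z = 163*z + L*z)
(32129 + Z(1*(-2 - 1), -19)) + f = (32129 - 19*(163 + 1*(-2 - 1))) + 1/47835 = (32129 - 19*(163 + 1*(-3))) + 1/47835 = (32129 - 19*(163 - 3)) + 1/47835 = (32129 - 19*160) + 1/47835 = (32129 - 3040) + 1/47835 = 29089 + 1/47835 = 1391472316/47835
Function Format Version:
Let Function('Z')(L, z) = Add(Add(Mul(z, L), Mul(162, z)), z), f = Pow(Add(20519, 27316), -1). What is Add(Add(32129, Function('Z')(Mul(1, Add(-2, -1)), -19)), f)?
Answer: Rational(1391472316, 47835) ≈ 29089.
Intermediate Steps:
f = Rational(1, 47835) (f = Pow(47835, -1) = Rational(1, 47835) ≈ 2.0905e-5)
Function('Z')(L, z) = Add(Mul(163, z), Mul(L, z)) (Function('Z')(L, z) = Add(Add(Mul(L, z), Mul(162, z)), z) = Add(Add(Mul(162, z), Mul(L, z)), z) = Add(Mul(163, z), Mul(L, z)))
Add(Add(32129, Function('Z')(Mul(1, Add(-2, -1)), -19)), f) = Add(Add(32129, Mul(-19, Add(163, Mul(1, Add(-2, -1))))), Rational(1, 47835)) = Add(Add(32129, Mul(-19, Add(163, Mul(1, -3)))), Rational(1, 47835)) = Add(Add(32129, Mul(-19, Add(163, -3))), Rational(1, 47835)) = Add(Add(32129, Mul(-19, 160)), Rational(1, 47835)) = Add(Add(32129, -3040), Rational(1, 47835)) = Add(29089, Rational(1, 47835)) = Rational(1391472316, 47835)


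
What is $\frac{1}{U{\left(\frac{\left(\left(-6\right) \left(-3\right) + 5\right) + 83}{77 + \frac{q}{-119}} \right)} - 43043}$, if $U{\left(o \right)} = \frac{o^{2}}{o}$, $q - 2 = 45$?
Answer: $- \frac{86}{3701579} \approx -2.3233 \cdot 10^{-5}$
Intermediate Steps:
$q = 47$ ($q = 2 + 45 = 47$)
$U{\left(o \right)} = o$
$\frac{1}{U{\left(\frac{\left(\left(-6\right) \left(-3\right) + 5\right) + 83}{77 + \frac{q}{-119}} \right)} - 43043} = \frac{1}{\frac{\left(\left(-6\right) \left(-3\right) + 5\right) + 83}{77 + \frac{47}{-119}} - 43043} = \frac{1}{\frac{\left(18 + 5\right) + 83}{77 + 47 \left(- \frac{1}{119}\right)} - 43043} = \frac{1}{\frac{23 + 83}{77 - \frac{47}{119}} - 43043} = \frac{1}{\frac{106}{\frac{9116}{119}} - 43043} = \frac{1}{106 \cdot \frac{119}{9116} - 43043} = \frac{1}{\frac{119}{86} - 43043} = \frac{1}{- \frac{3701579}{86}} = - \frac{86}{3701579}$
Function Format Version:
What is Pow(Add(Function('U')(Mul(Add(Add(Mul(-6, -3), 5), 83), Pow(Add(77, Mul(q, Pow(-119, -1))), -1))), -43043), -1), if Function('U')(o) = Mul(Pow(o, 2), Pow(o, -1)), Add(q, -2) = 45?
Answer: Rational(-86, 3701579) ≈ -2.3233e-5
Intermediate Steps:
q = 47 (q = Add(2, 45) = 47)
Function('U')(o) = o
Pow(Add(Function('U')(Mul(Add(Add(Mul(-6, -3), 5), 83), Pow(Add(77, Mul(q, Pow(-119, -1))), -1))), -43043), -1) = Pow(Add(Mul(Add(Add(Mul(-6, -3), 5), 83), Pow(Add(77, Mul(47, Pow(-119, -1))), -1)), -43043), -1) = Pow(Add(Mul(Add(Add(18, 5), 83), Pow(Add(77, Mul(47, Rational(-1, 119))), -1)), -43043), -1) = Pow(Add(Mul(Add(23, 83), Pow(Add(77, Rational(-47, 119)), -1)), -43043), -1) = Pow(Add(Mul(106, Pow(Rational(9116, 119), -1)), -43043), -1) = Pow(Add(Mul(106, Rational(119, 9116)), -43043), -1) = Pow(Add(Rational(119, 86), -43043), -1) = Pow(Rational(-3701579, 86), -1) = Rational(-86, 3701579)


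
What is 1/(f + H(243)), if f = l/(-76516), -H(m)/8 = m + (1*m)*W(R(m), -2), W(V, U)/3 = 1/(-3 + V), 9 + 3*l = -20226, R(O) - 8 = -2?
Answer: -76516/297487463 ≈ -0.00025721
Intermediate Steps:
R(O) = 6 (R(O) = 8 - 2 = 6)
l = -6745 (l = -3 + (⅓)*(-20226) = -3 - 6742 = -6745)
W(V, U) = 3/(-3 + V)
H(m) = -16*m (H(m) = -8*(m + (1*m)*(3/(-3 + 6))) = -8*(m + m*(3/3)) = -8*(m + m*(3*(⅓))) = -8*(m + m*1) = -8*(m + m) = -16*m)
f = 6745/76516 (f = -6745/(-76516) = -6745*(-1/76516) = 6745/76516 ≈ 0.088151)
1/(f + H(243)) = 1/(6745/76516 - 16*243) = 1/(6745/76516 - 3888) = 1/(-297487463/76516) = -76516/297487463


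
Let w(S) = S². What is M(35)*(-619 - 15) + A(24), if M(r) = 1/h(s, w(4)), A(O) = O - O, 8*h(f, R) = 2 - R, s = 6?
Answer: 2536/7 ≈ 362.29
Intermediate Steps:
h(f, R) = ¼ - R/8 (h(f, R) = (2 - R)/8 = ¼ - R/8)
A(O) = 0
M(r) = -4/7 (M(r) = 1/(¼ - ⅛*4²) = 1/(¼ - ⅛*16) = 1/(¼ - 2) = 1/(-7/4) = -4/7)
M(35)*(-619 - 15) + A(24) = -4*(-619 - 15)/7 + 0 = -4/7*(-634) + 0 = 2536/7 + 0 = 2536/7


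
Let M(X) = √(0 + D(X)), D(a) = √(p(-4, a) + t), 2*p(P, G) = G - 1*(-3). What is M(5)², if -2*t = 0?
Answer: 2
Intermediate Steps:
t = 0 (t = -½*0 = 0)
p(P, G) = 3/2 + G/2 (p(P, G) = (G - 1*(-3))/2 = (G + 3)/2 = (3 + G)/2 = 3/2 + G/2)
D(a) = √(3/2 + a/2) (D(a) = √((3/2 + a/2) + 0) = √(3/2 + a/2))
M(X) = √2*(6 + 2*X)^(¼)/2 (M(X) = √(0 + √(6 + 2*X)/2) = √(√(6 + 2*X)/2) = √2*(6 + 2*X)^(¼)/2)
M(5)² = (2^(¾)*(3 + 5)^(¼)/2)² = (2^(¾)*8^(¼)/2)² = (2^(¾)*2^(¾)/2)² = (√2)² = 2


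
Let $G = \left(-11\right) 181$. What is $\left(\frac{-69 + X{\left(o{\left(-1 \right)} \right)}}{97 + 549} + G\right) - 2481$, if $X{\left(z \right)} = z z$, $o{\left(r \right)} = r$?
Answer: $- \frac{84970}{19} \approx -4472.1$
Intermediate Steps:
$G = -1991$
$X{\left(z \right)} = z^{2}$
$\left(\frac{-69 + X{\left(o{\left(-1 \right)} \right)}}{97 + 549} + G\right) - 2481 = \left(\frac{-69 + \left(-1\right)^{2}}{97 + 549} - 1991\right) - 2481 = \left(\frac{-69 + 1}{646} - 1991\right) - 2481 = \left(\left(-68\right) \frac{1}{646} - 1991\right) - 2481 = \left(- \frac{2}{19} - 1991\right) - 2481 = - \frac{37831}{19} - 2481 = - \frac{84970}{19}$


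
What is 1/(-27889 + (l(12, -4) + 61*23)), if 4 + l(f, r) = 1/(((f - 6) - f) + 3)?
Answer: -3/79471 ≈ -3.7750e-5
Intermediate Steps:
l(f, r) = -13/3 (l(f, r) = -4 + 1/(((f - 6) - f) + 3) = -4 + 1/(((-6 + f) - f) + 3) = -4 + 1/(-6 + 3) = -4 + 1/(-3) = -4 - ⅓ = -13/3)
1/(-27889 + (l(12, -4) + 61*23)) = 1/(-27889 + (-13/3 + 61*23)) = 1/(-27889 + (-13/3 + 1403)) = 1/(-27889 + 4196/3) = 1/(-79471/3) = -3/79471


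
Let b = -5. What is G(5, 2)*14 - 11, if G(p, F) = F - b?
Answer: 87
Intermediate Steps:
G(p, F) = 5 + F (G(p, F) = F - 1*(-5) = F + 5 = 5 + F)
G(5, 2)*14 - 11 = (5 + 2)*14 - 11 = 7*14 - 11 = 98 - 11 = 87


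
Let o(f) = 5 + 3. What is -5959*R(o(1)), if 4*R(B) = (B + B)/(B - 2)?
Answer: -11918/3 ≈ -3972.7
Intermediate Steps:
o(f) = 8
R(B) = B/(2*(-2 + B)) (R(B) = ((B + B)/(B - 2))/4 = ((2*B)/(-2 + B))/4 = (2*B/(-2 + B))/4 = B/(2*(-2 + B)))
-5959*R(o(1)) = -5959*8/(2*(-2 + 8)) = -5959*8/(2*6) = -5959*2/3 = -11918/3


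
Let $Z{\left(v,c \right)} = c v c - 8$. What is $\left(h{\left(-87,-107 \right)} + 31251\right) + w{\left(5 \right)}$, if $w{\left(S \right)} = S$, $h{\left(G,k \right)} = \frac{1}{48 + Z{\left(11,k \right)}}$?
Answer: $\frac{3937599625}{125979} \approx 31256.0$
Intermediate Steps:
$Z{\left(v,c \right)} = -8 + v c^{2}$ ($Z{\left(v,c \right)} = v c^{2} - 8 = -8 + v c^{2}$)
$h{\left(G,k \right)} = \frac{1}{40 + 11 k^{2}}$ ($h{\left(G,k \right)} = \frac{1}{48 + \left(-8 + 11 k^{2}\right)} = \frac{1}{40 + 11 k^{2}}$)
$\left(h{\left(-87,-107 \right)} + 31251\right) + w{\left(5 \right)} = \left(\frac{1}{40 + 11 \left(-107\right)^{2}} + 31251\right) + 5 = \left(\frac{1}{40 + 11 \cdot 11449} + 31251\right) + 5 = \left(\frac{1}{40 + 125939} + 31251\right) + 5 = \left(\frac{1}{125979} + 31251\right) + 5 = \frac{3936969730}{125979} + 5 = \frac{3937599625}{125979}$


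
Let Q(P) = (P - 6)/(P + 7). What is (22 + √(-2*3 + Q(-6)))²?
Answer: 466 + 132*I*√2 ≈ 466.0 + 186.68*I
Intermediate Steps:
Q(P) = (-6 + P)/(7 + P)
(22 + √(-2*3 + Q(-6)))² = (22 + √(-2*3 + (-6 - 6)/(7 - 6)))² = (22 + √(-6 - 12/1))² = (22 + √(-6 + 1*(-12)))² = (22 + √(-6 - 12))² = (22 + √(-18))² = (22 + 3*I*√2)²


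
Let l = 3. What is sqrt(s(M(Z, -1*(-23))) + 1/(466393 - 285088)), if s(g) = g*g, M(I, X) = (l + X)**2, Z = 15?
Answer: sqrt(1669054218503745)/60435 ≈ 676.00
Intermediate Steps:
M(I, X) = (3 + X)**2
s(g) = g**2
sqrt(s(M(Z, -1*(-23))) + 1/(466393 - 285088)) = sqrt(((3 - 1*(-23))**2)**2 + 1/(466393 - 285088)) = sqrt(((3 + 23)**2)**2 + 1/181305) = sqrt((26**2)**2 + 1/181305) = sqrt(676**2 + 1/181305) = sqrt(456976 + 1/181305) = sqrt(82852033681/181305) = sqrt(1669054218503745)/60435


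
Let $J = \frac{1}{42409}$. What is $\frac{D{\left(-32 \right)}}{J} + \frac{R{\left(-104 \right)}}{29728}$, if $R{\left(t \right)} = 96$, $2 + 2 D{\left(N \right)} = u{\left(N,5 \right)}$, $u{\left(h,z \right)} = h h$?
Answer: $\frac{20132358074}{929} \approx 2.1671 \cdot 10^{7}$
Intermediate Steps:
$u{\left(h,z \right)} = h^{2}$
$D{\left(N \right)} = -1 + \frac{N^{2}}{2}$
$J = \frac{1}{42409} \approx 2.358 \cdot 10^{-5}$
$\frac{D{\left(-32 \right)}}{J} + \frac{R{\left(-104 \right)}}{29728} = \left(-1 + \frac{\left(-32\right)^{2}}{2}\right) \frac{1}{\frac{1}{42409}} + \frac{96}{29728} = \left(-1 + \frac{1}{2} \cdot 1024\right) 42409 + 96 \cdot \frac{1}{29728} = \left(-1 + 512\right) 42409 + \frac{3}{929} = 511 \cdot 42409 + \frac{3}{929} = 21670999 + \frac{3}{929} = \frac{20132358074}{929}$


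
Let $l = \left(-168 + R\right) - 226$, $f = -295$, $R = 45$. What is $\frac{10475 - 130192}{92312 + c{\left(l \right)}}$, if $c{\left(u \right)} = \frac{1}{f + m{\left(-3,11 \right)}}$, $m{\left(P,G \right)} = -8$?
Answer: $- \frac{36274251}{27970535} \approx -1.2969$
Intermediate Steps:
$l = -349$ ($l = \left(-168 + 45\right) - 226 = -123 - 226 = -349$)
$c{\left(u \right)} = - \frac{1}{303}$ ($c{\left(u \right)} = \frac{1}{-295 - 8} = \frac{1}{-303} = - \frac{1}{303}$)
$\frac{10475 - 130192}{92312 + c{\left(l \right)}} = \frac{10475 - 130192}{92312 - \frac{1}{303}} = - \frac{119717}{\frac{27970535}{303}} = \left(-119717\right) \frac{303}{27970535} = - \frac{36274251}{27970535}$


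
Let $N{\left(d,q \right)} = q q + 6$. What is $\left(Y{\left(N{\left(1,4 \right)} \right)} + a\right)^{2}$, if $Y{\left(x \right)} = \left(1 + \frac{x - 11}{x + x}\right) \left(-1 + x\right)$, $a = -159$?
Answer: $\frac{281961}{16} \approx 17623.0$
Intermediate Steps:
$N{\left(d,q \right)} = 6 + q^{2}$ ($N{\left(d,q \right)} = q^{2} + 6 = 6 + q^{2}$)
$Y{\left(x \right)} = \left(1 + \frac{-11 + x}{2 x}\right) \left(-1 + x\right)$
$\left(Y{\left(N{\left(1,4 \right)} \right)} + a\right)^{2} = \left(\frac{11 + \left(6 + 4^{2}\right) \left(-14 + 3 \left(6 + 4^{2}\right)\right)}{2 \left(6 + 4^{2}\right)} - 159\right)^{2} = \left(\frac{11 + \left(6 + 16\right) \left(-14 + 3 \left(6 + 16\right)\right)}{2 \left(6 + 16\right)} - 159\right)^{2} = \left(\frac{11 + 22 \left(-14 + 3 \cdot 22\right)}{2 \cdot 22} - 159\right)^{2} = \left(\frac{1}{2} \cdot \frac{1}{22} \left(11 + 22 \left(-14 + 66\right)\right) - 159\right)^{2} = \left(\frac{1}{2} \cdot \frac{1}{22} \left(11 + 22 \cdot 52\right) - 159\right)^{2} = \left(\frac{1}{2} \cdot \frac{1}{22} \left(11 + 1144\right) - 159\right)^{2} = \left(\frac{1}{2} \cdot \frac{1}{22} \cdot 1155 - 159\right)^{2} = \left(\frac{105}{4} - 159\right)^{2} = \left(- \frac{531}{4}\right)^{2} = \frac{281961}{16}$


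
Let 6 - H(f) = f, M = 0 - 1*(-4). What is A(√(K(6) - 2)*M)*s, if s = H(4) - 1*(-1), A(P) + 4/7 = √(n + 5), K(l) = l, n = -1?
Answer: 30/7 ≈ 4.2857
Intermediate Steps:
M = 4 (M = 0 + 4 = 4)
A(P) = 10/7 (A(P) = -4/7 + √(-1 + 5) = -4/7 + √4 = -4/7 + 2 = 10/7)
H(f) = 6 - f
s = 3 (s = (6 - 1*4) - 1*(-1) = (6 - 4) + 1 = 2 + 1 = 3)
A(√(K(6) - 2)*M)*s = (10/7)*3 = 30/7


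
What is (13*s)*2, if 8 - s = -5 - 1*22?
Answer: 910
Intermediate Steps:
s = 35 (s = 8 - (-5 - 1*22) = 8 - (-5 - 22) = 8 - 1*(-27) = 8 + 27 = 35)
(13*s)*2 = (13*35)*2 = 455*2 = 910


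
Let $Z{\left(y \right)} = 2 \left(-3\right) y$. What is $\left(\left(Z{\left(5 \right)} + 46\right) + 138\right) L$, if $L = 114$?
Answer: $17556$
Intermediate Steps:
$Z{\left(y \right)} = - 6 y$
$\left(\left(Z{\left(5 \right)} + 46\right) + 138\right) L = \left(\left(\left(-6\right) 5 + 46\right) + 138\right) 114 = \left(\left(-30 + 46\right) + 138\right) 114 = \left(16 + 138\right) 114 = 154 \cdot 114 = 17556$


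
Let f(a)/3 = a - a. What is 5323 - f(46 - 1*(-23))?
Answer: 5323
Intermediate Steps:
f(a) = 0 (f(a) = 3*(a - a) = 3*0 = 0)
5323 - f(46 - 1*(-23)) = 5323 - 1*0 = 5323 + 0 = 5323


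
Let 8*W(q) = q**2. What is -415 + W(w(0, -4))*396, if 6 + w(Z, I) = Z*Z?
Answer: 1367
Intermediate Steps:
w(Z, I) = -6 + Z**2 (w(Z, I) = -6 + Z*Z = -6 + Z**2)
W(q) = q**2/8
-415 + W(w(0, -4))*396 = -415 + ((-6 + 0**2)**2/8)*396 = -415 + ((-6 + 0)**2/8)*396 = -415 + ((1/8)*(-6)**2)*396 = -415 + ((1/8)*36)*396 = -415 + (9/2)*396 = -415 + 1782 = 1367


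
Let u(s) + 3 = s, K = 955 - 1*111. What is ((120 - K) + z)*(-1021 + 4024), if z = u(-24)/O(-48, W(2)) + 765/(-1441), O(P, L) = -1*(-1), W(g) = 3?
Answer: -295646988/131 ≈ -2.2568e+6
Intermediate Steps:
K = 844 (K = 955 - 111 = 844)
O(P, L) = 1
u(s) = -3 + s
z = -39672/1441 (z = (-3 - 24)/1 + 765/(-1441) = -27*1 + 765*(-1/1441) = -27 - 765/1441 = -39672/1441 ≈ -27.531)
((120 - K) + z)*(-1021 + 4024) = ((120 - 1*844) - 39672/1441)*(-1021 + 4024) = ((120 - 844) - 39672/1441)*3003 = (-724 - 39672/1441)*3003 = -1082956/1441*3003 = -295646988/131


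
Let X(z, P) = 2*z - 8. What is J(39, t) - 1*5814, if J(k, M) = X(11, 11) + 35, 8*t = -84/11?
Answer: -5765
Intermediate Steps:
t = -21/22 (t = (-84/11)/8 = (-84*1/11)/8 = (⅛)*(-84/11) = -21/22 ≈ -0.95455)
X(z, P) = -8 + 2*z
J(k, M) = 49 (J(k, M) = (-8 + 2*11) + 35 = (-8 + 22) + 35 = 14 + 35 = 49)
J(39, t) - 1*5814 = 49 - 1*5814 = 49 - 5814 = -5765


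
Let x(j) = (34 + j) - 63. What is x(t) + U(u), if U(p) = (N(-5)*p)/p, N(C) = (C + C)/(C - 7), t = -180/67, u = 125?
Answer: -12403/402 ≈ -30.853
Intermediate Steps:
t = -180/67 (t = -180*1/67 = -180/67 ≈ -2.6866)
N(C) = 2*C/(-7 + C) (N(C) = (2*C)/(-7 + C) = 2*C/(-7 + C))
U(p) = ⅚ (U(p) = ((2*(-5)/(-7 - 5))*p)/p = ((2*(-5)/(-12))*p)/p = ((2*(-5)*(-1/12))*p)/p = (5*p/6)/p = ⅚)
x(j) = -29 + j
x(t) + U(u) = (-29 - 180/67) + ⅚ = -2123/67 + ⅚ = -12403/402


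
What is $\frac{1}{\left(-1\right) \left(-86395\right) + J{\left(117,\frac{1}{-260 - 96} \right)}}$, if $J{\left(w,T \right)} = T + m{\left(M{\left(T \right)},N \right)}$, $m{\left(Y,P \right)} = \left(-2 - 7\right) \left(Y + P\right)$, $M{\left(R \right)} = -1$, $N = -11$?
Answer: $\frac{356}{30795067} \approx 1.156 \cdot 10^{-5}$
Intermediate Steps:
$m{\left(Y,P \right)} = - 9 P - 9 Y$ ($m{\left(Y,P \right)} = - 9 \left(P + Y\right) = - 9 P - 9 Y$)
$J{\left(w,T \right)} = 108 + T$ ($J{\left(w,T \right)} = T - -108 = T + \left(99 + 9\right) = T + 108 = 108 + T$)
$\frac{1}{\left(-1\right) \left(-86395\right) + J{\left(117,\frac{1}{-260 - 96} \right)}} = \frac{1}{\left(-1\right) \left(-86395\right) + \left(108 + \frac{1}{-260 - 96}\right)} = \frac{1}{86395 + \left(108 + \frac{1}{-356}\right)} = \frac{1}{86395 + \left(108 - \frac{1}{356}\right)} = \frac{1}{86395 + \frac{38447}{356}} = \frac{1}{\frac{30795067}{356}} = \frac{356}{30795067}$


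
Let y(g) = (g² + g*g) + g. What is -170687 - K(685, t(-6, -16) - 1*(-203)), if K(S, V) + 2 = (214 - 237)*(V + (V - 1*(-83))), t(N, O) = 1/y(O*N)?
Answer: -1477033609/9264 ≈ -1.5944e+5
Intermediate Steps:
y(g) = g + 2*g² (y(g) = (g² + g²) + g = 2*g² + g = g + 2*g²)
t(N, O) = 1/(N*O*(1 + 2*N*O)) (t(N, O) = 1/((O*N)*(1 + 2*(O*N))) = 1/((N*O)*(1 + 2*(N*O))) = 1/((N*O)*(1 + 2*N*O)) = 1/(N*O*(1 + 2*N*O)))
K(S, V) = -1911 - 46*V (K(S, V) = -2 + (214 - 237)*(V + (V - 1*(-83))) = -2 - 23*(V + (V + 83)) = -2 - 23*(V + (83 + V)) = -2 - 23*(83 + 2*V) = -2 + (-1909 - 46*V) = -1911 - 46*V)
-170687 - K(685, t(-6, -16) - 1*(-203)) = -170687 - (-1911 - 46*(1/(-6*(-16)*(1 + 2*(-6)*(-16))) - 1*(-203))) = -170687 - (-1911 - 46*(-⅙*(-1/16)/(1 + 192) + 203)) = -170687 - (-1911 - 46*(-⅙*(-1/16)/193 + 203)) = -170687 - (-1911 - 46*(-⅙*(-1/16)*1/193 + 203)) = -170687 - (-1911 - 46*(1/18528 + 203)) = -170687 - (-1911 - 46*3761185/18528) = -170687 - (-1911 - 86507255/9264) = -170687 - 1*(-104210759/9264) = -170687 + 104210759/9264 = -1477033609/9264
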